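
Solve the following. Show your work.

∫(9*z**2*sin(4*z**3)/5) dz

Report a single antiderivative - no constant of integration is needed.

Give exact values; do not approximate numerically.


Step 1. Substitute u = z**3, turning ∫(9*z**2*sin(4*z**3)/5) dz into ∫(3*sin(4*u)/5) du: now ∫(3*sin(4*u)/5) du.
Step 2. Evaluate the standard form: now -3*cos(4*u)/20.
Step 3. Substitute back u = z**3: now -3*cos(4*z**3)/20.
Answer: -3*cos(4*z**3)/20.


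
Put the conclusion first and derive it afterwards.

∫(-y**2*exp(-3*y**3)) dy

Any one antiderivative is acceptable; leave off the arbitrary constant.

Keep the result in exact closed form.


The answer is exp(-3*y**3)/9.
Step 1. Substitute u = y**3, turning ∫(-y**2*exp(-3*y**3)) dy into ∫(-exp(-3*u)/3) du: now ∫(-exp(-3*u)/3) du.
Step 2. Evaluate the standard form: now exp(-3*u)/9.
Step 3. Substitute back u = y**3: now exp(-3*y**3)/9.
Answer: exp(-3*y**3)/9.


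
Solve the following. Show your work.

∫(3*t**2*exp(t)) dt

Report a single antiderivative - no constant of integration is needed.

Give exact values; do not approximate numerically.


Step 1. Integrate ∫(3*t**2*exp(t)) dt by parts with u = t**2, dv = (3*exp(t)) dt, so v = 3*exp(t): now 3*t**2*exp(t) + ∫(-6*t*exp(t)) dt.
Step 2. Integrate ∫(-6*t*exp(t)) dt by parts with u = t, dv = (-6*exp(t)) dt, so v = -6*exp(t): now 3*t**2*exp(t) - 6*t*exp(t) + ∫(6*exp(t)) dt.
Step 3. Evaluate the standard form: now 3*t**2*exp(t) - 6*t*exp(t) + 6*exp(t).
Answer: 3*t**2*exp(t) - 6*t*exp(t) + 6*exp(t).


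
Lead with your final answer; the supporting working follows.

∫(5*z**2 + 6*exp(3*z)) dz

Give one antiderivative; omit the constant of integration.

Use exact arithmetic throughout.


The answer is 5*z**3/3 + 2*exp(3*z).
Step 1. Rewrite: now ∫(5*z**2) dz + ∫(6*exp(3*z)) dz.
Step 2. Evaluate the standard form: now 5*z**3/3 + ∫(6*exp(3*z)) dz.
Step 3. Evaluate the standard form: now 5*z**3/3 + 2*exp(3*z).
Answer: 5*z**3/3 + 2*exp(3*z).


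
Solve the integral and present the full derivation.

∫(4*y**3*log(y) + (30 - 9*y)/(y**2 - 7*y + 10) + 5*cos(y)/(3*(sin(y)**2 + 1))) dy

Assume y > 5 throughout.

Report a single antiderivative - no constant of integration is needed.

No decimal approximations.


Step 1. Rewrite: now ∫(4*y**3*log(y)) dy + ∫((30 - 9*y)/(y**2 - 7*y + 10)) dy + ∫(5*cos(y)/(3*(sin(y)**2 + 1))) dy.
Step 2. Decompose ∫((30 - 9*y)/(y**2 - 7*y + 10)) dy by partial fractions, (30 - 9*y)/(y**2 - 7*y + 10) = -4/(y - 2) - 5/(y - 5): now ∫(4*y**3*log(y)) dy + ∫(5*cos(y)/(3*(sin(y)**2 + 1))) dy + ∫(-5/(y - 5)) dy + ∫(-4/(y - 2)) dy.
Step 3. Evaluate the standard form [assuming y > 5]: now -5*log(y - 5) + ∫(4*y**3*log(y)) dy + ∫(5*cos(y)/(3*(sin(y)**2 + 1))) dy + ∫(-4/(y - 2)) dy.
Step 4. Evaluate the standard form [assuming y > 2]: now -5*log(y - 5) - 4*log(y - 2) + ∫(4*y**3*log(y)) dy + ∫(5*cos(y)/(3*(sin(y)**2 + 1))) dy.
Step 5. Substitute u = sin(y), turning ∫(5*cos(y)/(3*(sin(y)**2 + 1))) dy into ∫(5/(3*(u**2 + 1))) du: now -5*log(y - 5) - 4*log(y - 2) + ∫(4*y**3*log(y)) dy + ∫(5/(3*(u**2 + 1))) du.
Step 6. Evaluate the standard form: now -5*log(y - 5) - 4*log(y - 2) + 5*atan(u)/3 + ∫(4*y**3*log(y)) dy.
Step 7. Substitute back u = sin(y): now -5*log(y - 5) - 4*log(y - 2) + 5*atan(sin(y))/3 + ∫(4*y**3*log(y)) dy.
Step 8. Integrate ∫(4*y**3*log(y)) dy by parts with u = log(y), dv = (4*y**3) dy, so v = y**4 [assuming y > 0]: now y**4*log(y) - 5*log(y - 5) - 4*log(y - 2) + 5*atan(sin(y))/3 + ∫(-y**3) dy.
Step 9. Evaluate the standard form: now y**4*log(y) - y**4/4 - 5*log(y - 5) - 4*log(y - 2) + 5*atan(sin(y))/3.
Answer: y**4*log(y) - y**4/4 - 5*log(y - 5) - 4*log(y - 2) + 5*atan(sin(y))/3.


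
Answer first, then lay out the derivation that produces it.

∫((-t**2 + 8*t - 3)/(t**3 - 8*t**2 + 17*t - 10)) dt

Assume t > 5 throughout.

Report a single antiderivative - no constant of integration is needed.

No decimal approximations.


The answer is log(t - 5) - 3*log(t - 2) + log(t - 1).
Step 1. Decompose ∫((-t**2 + 8*t - 3)/(t**3 - 8*t**2 + 17*t - 10)) dt by partial fractions, (-t**2 + 8*t - 3)/(t**3 - 8*t**2 + 17*t - 10) = 1/(t - 1) - 3/(t - 2) + 1/(t - 5): now ∫(1/(t - 5)) dt + ∫(-3/(t - 2)) dt + ∫(1/(t - 1)) dt.
Step 2. Evaluate the standard form [assuming t > 2]: now -3*log(t - 2) + ∫(1/(t - 5)) dt + ∫(1/(t - 1)) dt.
Step 3. Evaluate the standard form [assuming t > 5]: now log(t - 5) - 3*log(t - 2) + ∫(1/(t - 1)) dt.
Step 4. Evaluate the standard form [assuming t > 1]: now log(t - 5) - 3*log(t - 2) + log(t - 1).
Answer: log(t - 5) - 3*log(t - 2) + log(t - 1).


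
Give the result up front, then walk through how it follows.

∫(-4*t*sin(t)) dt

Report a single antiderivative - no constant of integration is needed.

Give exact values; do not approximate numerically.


The answer is 4*t*cos(t) - 4*sin(t).
Step 1. Integrate ∫(-4*t*sin(t)) dt by parts with u = t, dv = (-4*sin(t)) dt, so v = 4*cos(t): now 4*t*cos(t) + ∫(-4*cos(t)) dt.
Step 2. Evaluate the standard form: now 4*t*cos(t) - 4*sin(t).
Answer: 4*t*cos(t) - 4*sin(t).


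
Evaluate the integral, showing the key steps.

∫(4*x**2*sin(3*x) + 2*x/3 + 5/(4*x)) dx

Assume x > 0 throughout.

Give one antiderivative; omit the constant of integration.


Step 1. Rewrite: now ∫(5/(4*x)) dx + ∫(2*x/3) dx + ∫(4*x**2*sin(3*x)) dx.
Step 2. Integrate ∫(4*x**2*sin(3*x)) dx by parts with u = x**2, dv = (4*sin(3*x)) dx, so v = -4*cos(3*x)/3: now -4*x**2*cos(3*x)/3 + ∫(5/(4*x)) dx + ∫(2*x/3) dx + ∫(8*x*cos(3*x)/3) dx.
Step 3. Integrate ∫(8*x*cos(3*x)/3) dx by parts with u = x, dv = (8*cos(3*x)/3) dx, so v = 8*sin(3*x)/9: now -4*x**2*cos(3*x)/3 + 8*x*sin(3*x)/9 + ∫(5/(4*x)) dx + ∫(2*x/3) dx + ∫(-8*sin(3*x)/9) dx.
Step 4. Evaluate the standard form: now -4*x**2*cos(3*x)/3 + 8*x*sin(3*x)/9 + 8*cos(3*x)/27 + ∫(5/(4*x)) dx + ∫(2*x/3) dx.
Step 5. Evaluate the standard form [assuming x > 0]: now -4*x**2*cos(3*x)/3 + 8*x*sin(3*x)/9 + 5*log(x)/4 + 8*cos(3*x)/27 + ∫(2*x/3) dx.
Step 6. Evaluate the standard form: now -4*x**2*cos(3*x)/3 + x**2/3 + 8*x*sin(3*x)/9 + 5*log(x)/4 + 8*cos(3*x)/27.
Answer: -4*x**2*cos(3*x)/3 + x**2/3 + 8*x*sin(3*x)/9 + 5*log(x)/4 + 8*cos(3*x)/27.


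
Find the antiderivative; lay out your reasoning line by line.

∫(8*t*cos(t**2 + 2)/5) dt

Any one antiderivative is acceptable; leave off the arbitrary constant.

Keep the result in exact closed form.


Step 1. Substitute u = t**2 + 2, turning ∫(8*t*cos(t**2 + 2)/5) dt into ∫(4*cos(u)/5) du: now ∫(4*cos(u)/5) du.
Step 2. Evaluate the standard form: now 4*sin(u)/5.
Step 3. Substitute back u = t**2 + 2: now 4*sin(t**2 + 2)/5.
Answer: 4*sin(t**2 + 2)/5.


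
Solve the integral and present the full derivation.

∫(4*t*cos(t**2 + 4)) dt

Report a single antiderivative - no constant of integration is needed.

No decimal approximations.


Step 1. Substitute u = t**2 + 4, turning ∫(4*t*cos(t**2 + 4)) dt into ∫(2*cos(u)) du: now ∫(2*cos(u)) du.
Step 2. Evaluate the standard form: now 2*sin(u).
Step 3. Substitute back u = t**2 + 4: now 2*sin(t**2 + 4).
Answer: 2*sin(t**2 + 4).


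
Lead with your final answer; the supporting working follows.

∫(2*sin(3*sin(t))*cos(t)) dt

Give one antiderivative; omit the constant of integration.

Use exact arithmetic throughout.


The answer is -2*cos(3*sin(t))/3.
Step 1. Substitute u = sin(t), turning ∫(2*sin(3*sin(t))*cos(t)) dt into ∫(2*sin(3*u)) du: now ∫(2*sin(3*u)) du.
Step 2. Evaluate the standard form: now -2*cos(3*u)/3.
Step 3. Substitute back u = sin(t): now -2*cos(3*sin(t))/3.
Answer: -2*cos(3*sin(t))/3.


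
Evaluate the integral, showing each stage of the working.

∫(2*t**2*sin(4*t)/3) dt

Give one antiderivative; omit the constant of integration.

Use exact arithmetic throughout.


Step 1. Integrate ∫(2*t**2*sin(4*t)/3) dt by parts with u = t**2, dv = (2*sin(4*t)/3) dt, so v = -cos(4*t)/6: now -t**2*cos(4*t)/6 + ∫(t*cos(4*t)/3) dt.
Step 2. Integrate ∫(t*cos(4*t)/3) dt by parts with u = t, dv = (cos(4*t)/3) dt, so v = sin(4*t)/12: now -t**2*cos(4*t)/6 + t*sin(4*t)/12 + ∫(-sin(4*t)/12) dt.
Step 3. Evaluate the standard form: now -t**2*cos(4*t)/6 + t*sin(4*t)/12 + cos(4*t)/48.
Answer: -t**2*cos(4*t)/6 + t*sin(4*t)/12 + cos(4*t)/48.


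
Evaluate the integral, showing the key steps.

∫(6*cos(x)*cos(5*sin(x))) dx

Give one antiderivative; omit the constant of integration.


Step 1. Substitute u = sin(x), turning ∫(6*cos(x)*cos(5*sin(x))) dx into ∫(6*cos(5*u)) du: now ∫(6*cos(5*u)) du.
Step 2. Evaluate the standard form: now 6*sin(5*u)/5.
Step 3. Substitute back u = sin(x): now 6*sin(5*sin(x))/5.
Answer: 6*sin(5*sin(x))/5.


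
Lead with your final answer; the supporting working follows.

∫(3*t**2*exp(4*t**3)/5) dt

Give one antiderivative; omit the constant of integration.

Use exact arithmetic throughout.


The answer is exp(4*t**3)/20.
Step 1. Substitute u = t**3, turning ∫(3*t**2*exp(4*t**3)/5) dt into ∫(exp(4*u)/5) du: now ∫(exp(4*u)/5) du.
Step 2. Evaluate the standard form: now exp(4*u)/20.
Step 3. Substitute back u = t**3: now exp(4*t**3)/20.
Answer: exp(4*t**3)/20.


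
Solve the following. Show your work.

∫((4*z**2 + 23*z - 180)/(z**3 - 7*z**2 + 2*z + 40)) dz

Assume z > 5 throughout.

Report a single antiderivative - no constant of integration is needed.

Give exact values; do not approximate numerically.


Step 1. Decompose ∫((4*z**2 + 23*z - 180)/(z**3 - 7*z**2 + 2*z + 40)) dz by partial fractions, (4*z**2 + 23*z - 180)/(z**3 - 7*z**2 + 2*z + 40) = -5/(z + 2) + 4/(z - 4) + 5/(z - 5): now ∫(5/(z - 5)) dz + ∫(4/(z - 4)) dz + ∫(-5/(z + 2)) dz.
Step 2. Evaluate the standard form [assuming z > -2]: now -5*log(z + 2) + ∫(5/(z - 5)) dz + ∫(4/(z - 4)) dz.
Step 3. Evaluate the standard form [assuming z > 5]: now 5*log(z - 5) - 5*log(z + 2) + ∫(4/(z - 4)) dz.
Step 4. Evaluate the standard form [assuming z > 4]: now 5*log(z - 5) + 4*log(z - 4) - 5*log(z + 2).
Answer: 5*log(z - 5) + 4*log(z - 4) - 5*log(z + 2).


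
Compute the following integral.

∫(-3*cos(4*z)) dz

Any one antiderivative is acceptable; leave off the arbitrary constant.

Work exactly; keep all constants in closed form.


Answer: -3*sin(4*z)/4.


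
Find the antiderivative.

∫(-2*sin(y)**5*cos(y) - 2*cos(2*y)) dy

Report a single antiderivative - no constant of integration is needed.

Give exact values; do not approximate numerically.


Answer: -sin(y)**6/3 - sin(2*y).


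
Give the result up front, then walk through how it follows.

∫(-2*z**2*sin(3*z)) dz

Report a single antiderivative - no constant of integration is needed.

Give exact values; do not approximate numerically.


The answer is 2*z**2*cos(3*z)/3 - 4*z*sin(3*z)/9 - 4*cos(3*z)/27.
Step 1. Integrate ∫(-2*z**2*sin(3*z)) dz by parts with u = z**2, dv = (-2*sin(3*z)) dz, so v = 2*cos(3*z)/3: now 2*z**2*cos(3*z)/3 + ∫(-4*z*cos(3*z)/3) dz.
Step 2. Integrate ∫(-4*z*cos(3*z)/3) dz by parts with u = z, dv = (-4*cos(3*z)/3) dz, so v = -4*sin(3*z)/9: now 2*z**2*cos(3*z)/3 - 4*z*sin(3*z)/9 + ∫(4*sin(3*z)/9) dz.
Step 3. Evaluate the standard form: now 2*z**2*cos(3*z)/3 - 4*z*sin(3*z)/9 - 4*cos(3*z)/27.
Answer: 2*z**2*cos(3*z)/3 - 4*z*sin(3*z)/9 - 4*cos(3*z)/27.


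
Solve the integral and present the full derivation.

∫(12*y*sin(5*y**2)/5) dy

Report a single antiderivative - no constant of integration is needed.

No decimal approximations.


Step 1. Substitute u = y**2, turning ∫(12*y*sin(5*y**2)/5) dy into ∫(6*sin(5*u)/5) du: now ∫(6*sin(5*u)/5) du.
Step 2. Evaluate the standard form: now -6*cos(5*u)/25.
Step 3. Substitute back u = y**2: now -6*cos(5*y**2)/25.
Answer: -6*cos(5*y**2)/25.


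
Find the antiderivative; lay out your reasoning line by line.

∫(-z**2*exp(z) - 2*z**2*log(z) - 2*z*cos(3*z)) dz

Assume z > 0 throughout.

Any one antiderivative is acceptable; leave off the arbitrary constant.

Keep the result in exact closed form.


Step 1. Rewrite: now ∫(-2*z*cos(3*z)) dz + ∫(-z**2*exp(z)) dz + ∫(-2*z**2*log(z)) dz.
Step 2. Integrate ∫(-z**2*exp(z)) dz by parts with u = z**2, dv = (-exp(z)) dz, so v = -exp(z): now -z**2*exp(z) + ∫(2*z*exp(z)) dz + ∫(-2*z*cos(3*z)) dz + ∫(-2*z**2*log(z)) dz.
Step 3. Integrate ∫(2*z*exp(z)) dz by parts with u = z, dv = (2*exp(z)) dz, so v = 2*exp(z): now -z**2*exp(z) + 2*z*exp(z) + ∫(-2*z*cos(3*z)) dz + ∫(-2*z**2*log(z)) dz + ∫(-2*exp(z)) dz.
Step 4. Evaluate the standard form: now -z**2*exp(z) + 2*z*exp(z) - 2*exp(z) + ∫(-2*z*cos(3*z)) dz + ∫(-2*z**2*log(z)) dz.
Step 5. Integrate ∫(-2*z**2*log(z)) dz by parts with u = log(z), dv = (-2*z**2) dz, so v = -2*z**3/3 [assuming z > 0]: now -2*z**3*log(z)/3 - z**2*exp(z) + 2*z*exp(z) - 2*exp(z) + ∫(2*z**2/3) dz + ∫(-2*z*cos(3*z)) dz.
Step 6. Evaluate the standard form: now -2*z**3*log(z)/3 + 2*z**3/9 - z**2*exp(z) + 2*z*exp(z) - 2*exp(z) + ∫(-2*z*cos(3*z)) dz.
Step 7. Integrate ∫(-2*z*cos(3*z)) dz by parts with u = z, dv = (-2*cos(3*z)) dz, so v = -2*sin(3*z)/3: now -2*z**3*log(z)/3 + 2*z**3/9 - z**2*exp(z) + 2*z*exp(z) - 2*z*sin(3*z)/3 - 2*exp(z) + ∫(2*sin(3*z)/3) dz.
Step 8. Evaluate the standard form: now -2*z**3*log(z)/3 + 2*z**3/9 - z**2*exp(z) + 2*z*exp(z) - 2*z*sin(3*z)/3 - 2*exp(z) - 2*cos(3*z)/9.
Answer: -2*z**3*log(z)/3 + 2*z**3/9 - z**2*exp(z) + 2*z*exp(z) - 2*z*sin(3*z)/3 - 2*exp(z) - 2*cos(3*z)/9.


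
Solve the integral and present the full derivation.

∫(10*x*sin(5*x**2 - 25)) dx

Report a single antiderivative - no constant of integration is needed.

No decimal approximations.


Step 1. Substitute u = x**2 - 5, turning ∫(10*x*sin(5*x**2 - 25)) dx into ∫(5*sin(5*u)) du: now ∫(5*sin(5*u)) du.
Step 2. Evaluate the standard form: now -cos(5*u).
Step 3. Substitute back u = x**2 - 5: now -cos(5*x**2 - 25).
Answer: -cos(5*x**2 - 25).


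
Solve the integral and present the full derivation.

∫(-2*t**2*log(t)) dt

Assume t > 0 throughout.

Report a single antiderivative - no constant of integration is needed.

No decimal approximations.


Step 1. Integrate ∫(-2*t**2*log(t)) dt by parts with u = log(t), dv = (-2*t**2) dt, so v = -2*t**3/3 [assuming t > 0]: now -2*t**3*log(t)/3 + ∫(2*t**2/3) dt.
Step 2. Evaluate the standard form: now -2*t**3*log(t)/3 + 2*t**3/9.
Answer: -2*t**3*log(t)/3 + 2*t**3/9.


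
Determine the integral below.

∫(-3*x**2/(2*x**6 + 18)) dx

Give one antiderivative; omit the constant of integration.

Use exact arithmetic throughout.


Answer: -atan(x**3/3)/6.


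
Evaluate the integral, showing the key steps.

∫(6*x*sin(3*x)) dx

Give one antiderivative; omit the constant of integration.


Step 1. Integrate ∫(6*x*sin(3*x)) dx by parts with u = x, dv = (6*sin(3*x)) dx, so v = -2*cos(3*x): now -2*x*cos(3*x) + ∫(2*cos(3*x)) dx.
Step 2. Evaluate the standard form: now -2*x*cos(3*x) + 2*sin(3*x)/3.
Answer: -2*x*cos(3*x) + 2*sin(3*x)/3.


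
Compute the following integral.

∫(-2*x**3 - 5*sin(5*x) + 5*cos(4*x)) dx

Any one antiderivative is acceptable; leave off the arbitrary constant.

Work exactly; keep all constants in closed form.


Answer: -x**4/2 + 5*sin(4*x)/4 + cos(5*x).


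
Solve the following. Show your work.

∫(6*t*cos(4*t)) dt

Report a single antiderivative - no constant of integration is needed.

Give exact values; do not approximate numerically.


Step 1. Integrate ∫(6*t*cos(4*t)) dt by parts with u = t, dv = (6*cos(4*t)) dt, so v = 3*sin(4*t)/2: now 3*t*sin(4*t)/2 + ∫(-3*sin(4*t)/2) dt.
Step 2. Evaluate the standard form: now 3*t*sin(4*t)/2 + 3*cos(4*t)/8.
Answer: 3*t*sin(4*t)/2 + 3*cos(4*t)/8.


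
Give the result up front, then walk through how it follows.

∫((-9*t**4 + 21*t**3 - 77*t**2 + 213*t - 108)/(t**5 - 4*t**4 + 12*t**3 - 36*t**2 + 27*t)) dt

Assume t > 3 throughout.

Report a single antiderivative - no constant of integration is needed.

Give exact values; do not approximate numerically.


The answer is -4*log(t) - 3*log(t - 3) - 2*log(t - 1) - 4*atan(t/3)/3.
Step 1. Decompose ∫((-9*t**4 + 21*t**3 - 77*t**2 + 213*t - 108)/(t**5 - 4*t**4 + 12*t**3 - 36*t**2 + 27*t)) dt by partial fractions, (-9*t**4 + 21*t**3 - 77*t**2 + 213*t - 108)/(t**5 - 4*t**4 + 12*t**3 - 36*t**2 + 27*t) = -4/(t**2 + 9) - 2/(t - 1) - 3/(t - 3) - 4/t: now ∫(-4/t) dt + ∫(-3/(t - 3)) dt + ∫(-2/(t - 1)) dt + ∫(-4/(t**2 + 9)) dt.
Step 2. Evaluate the standard form [assuming t > 3]: now -3*log(t - 3) + ∫(-4/t) dt + ∫(-2/(t - 1)) dt + ∫(-4/(t**2 + 9)) dt.
Step 3. Evaluate the standard form [assuming t > 0]: now -4*log(t) - 3*log(t - 3) + ∫(-2/(t - 1)) dt + ∫(-4/(t**2 + 9)) dt.
Step 4. Evaluate the standard form [assuming t > 1]: now -4*log(t) - 3*log(t - 3) - 2*log(t - 1) + ∫(-4/(t**2 + 9)) dt.
Step 5. Evaluate the standard form: now -4*log(t) - 3*log(t - 3) - 2*log(t - 1) - 4*atan(t/3)/3.
Answer: -4*log(t) - 3*log(t - 3) - 2*log(t - 1) - 4*atan(t/3)/3.


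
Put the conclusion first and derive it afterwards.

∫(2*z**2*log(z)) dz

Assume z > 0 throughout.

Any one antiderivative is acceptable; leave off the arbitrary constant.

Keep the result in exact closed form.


The answer is 2*z**3*log(z)/3 - 2*z**3/9.
Step 1. Integrate ∫(2*z**2*log(z)) dz by parts with u = log(z), dv = (2*z**2) dz, so v = 2*z**3/3 [assuming z > 0]: now 2*z**3*log(z)/3 + ∫(-2*z**2/3) dz.
Step 2. Evaluate the standard form: now 2*z**3*log(z)/3 - 2*z**3/9.
Answer: 2*z**3*log(z)/3 - 2*z**3/9.


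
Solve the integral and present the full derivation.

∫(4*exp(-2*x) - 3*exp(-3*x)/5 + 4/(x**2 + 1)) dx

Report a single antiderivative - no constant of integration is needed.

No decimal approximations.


Step 1. Rewrite: now ∫(4/(x**2 + 1)) dx + ∫(-3*exp(-3*x)/5) dx + ∫(4*exp(-2*x)) dx.
Step 2. Evaluate the standard form: now 4*atan(x) + ∫(-3*exp(-3*x)/5) dx + ∫(4*exp(-2*x)) dx.
Step 3. Evaluate the standard form: now 4*atan(x) + ∫(-3*exp(-3*x)/5) dx - 2*exp(-2*x).
Step 4. Evaluate the standard form: now 4*atan(x) - 2*exp(-2*x) + exp(-3*x)/5.
Answer: 4*atan(x) - 2*exp(-2*x) + exp(-3*x)/5.


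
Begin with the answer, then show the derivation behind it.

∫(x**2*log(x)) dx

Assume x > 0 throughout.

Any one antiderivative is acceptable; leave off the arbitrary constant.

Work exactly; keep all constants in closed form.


The answer is x**3*log(x)/3 - x**3/9.
Step 1. Integrate ∫(x**2*log(x)) dx by parts with u = log(x), dv = (x**2) dx, so v = x**3/3 [assuming x > 0]: now x**3*log(x)/3 + ∫(-x**2/3) dx.
Step 2. Evaluate the standard form: now x**3*log(x)/3 - x**3/9.
Answer: x**3*log(x)/3 - x**3/9.


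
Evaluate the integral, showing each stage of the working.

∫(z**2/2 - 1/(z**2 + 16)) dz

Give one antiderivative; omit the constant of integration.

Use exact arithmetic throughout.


Step 1. Rewrite: now ∫(z**2/2) dz + ∫(-1/(z**2 + 16)) dz.
Step 2. Evaluate the standard form: now z**3/6 + ∫(-1/(z**2 + 16)) dz.
Step 3. Evaluate the standard form: now z**3/6 - atan(z/4)/4.
Answer: z**3/6 - atan(z/4)/4.


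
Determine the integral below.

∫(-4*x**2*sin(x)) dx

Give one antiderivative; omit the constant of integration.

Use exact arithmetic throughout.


Answer: 4*x**2*cos(x) - 8*x*sin(x) - 8*cos(x).


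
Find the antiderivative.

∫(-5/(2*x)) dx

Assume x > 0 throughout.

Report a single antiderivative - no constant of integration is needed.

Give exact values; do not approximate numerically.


Answer: -5*log(x)/2.


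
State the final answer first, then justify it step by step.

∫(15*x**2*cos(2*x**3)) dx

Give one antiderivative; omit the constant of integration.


The answer is 5*sin(2*x**3)/2.
Step 1. Substitute u = x**3, turning ∫(15*x**2*cos(2*x**3)) dx into ∫(5*cos(2*u)) du: now ∫(5*cos(2*u)) du.
Step 2. Evaluate the standard form: now 5*sin(2*u)/2.
Step 3. Substitute back u = x**3: now 5*sin(2*x**3)/2.
Answer: 5*sin(2*x**3)/2.


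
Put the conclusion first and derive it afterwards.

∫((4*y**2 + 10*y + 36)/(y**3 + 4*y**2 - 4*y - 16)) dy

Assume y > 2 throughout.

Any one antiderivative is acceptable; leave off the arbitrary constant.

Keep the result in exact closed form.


The answer is 3*log(y - 2) - 4*log(y + 2) + 5*log(y + 4).
Step 1. Decompose ∫((4*y**2 + 10*y + 36)/(y**3 + 4*y**2 - 4*y - 16)) dy by partial fractions, (4*y**2 + 10*y + 36)/(y**3 + 4*y**2 - 4*y - 16) = 5/(y + 4) - 4/(y + 2) + 3/(y - 2): now ∫(3/(y - 2)) dy + ∫(-4/(y + 2)) dy + ∫(5/(y + 4)) dy.
Step 2. Evaluate the standard form [assuming y > 2]: now 3*log(y - 2) + ∫(-4/(y + 2)) dy + ∫(5/(y + 4)) dy.
Step 3. Evaluate the standard form [assuming y > -2]: now 3*log(y - 2) - 4*log(y + 2) + ∫(5/(y + 4)) dy.
Step 4. Evaluate the standard form [assuming y > -4]: now 3*log(y - 2) - 4*log(y + 2) + 5*log(y + 4).
Answer: 3*log(y - 2) - 4*log(y + 2) + 5*log(y + 4).


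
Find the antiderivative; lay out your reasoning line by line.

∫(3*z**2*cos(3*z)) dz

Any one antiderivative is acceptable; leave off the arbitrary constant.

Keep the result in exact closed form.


Step 1. Integrate ∫(3*z**2*cos(3*z)) dz by parts with u = z**2, dv = (3*cos(3*z)) dz, so v = sin(3*z): now z**2*sin(3*z) + ∫(-2*z*sin(3*z)) dz.
Step 2. Integrate ∫(-2*z*sin(3*z)) dz by parts with u = z, dv = (-2*sin(3*z)) dz, so v = 2*cos(3*z)/3: now z**2*sin(3*z) + 2*z*cos(3*z)/3 + ∫(-2*cos(3*z)/3) dz.
Step 3. Evaluate the standard form: now z**2*sin(3*z) + 2*z*cos(3*z)/3 - 2*sin(3*z)/9.
Answer: z**2*sin(3*z) + 2*z*cos(3*z)/3 - 2*sin(3*z)/9.


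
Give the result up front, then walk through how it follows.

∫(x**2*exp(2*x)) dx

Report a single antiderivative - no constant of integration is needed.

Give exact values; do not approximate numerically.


The answer is x**2*exp(2*x)/2 - x*exp(2*x)/2 + exp(2*x)/4.
Step 1. Integrate ∫(x**2*exp(2*x)) dx by parts with u = x**2, dv = (exp(2*x)) dx, so v = exp(2*x)/2: now x**2*exp(2*x)/2 + ∫(-x*exp(2*x)) dx.
Step 2. Integrate ∫(-x*exp(2*x)) dx by parts with u = x, dv = (-exp(2*x)) dx, so v = -exp(2*x)/2: now x**2*exp(2*x)/2 - x*exp(2*x)/2 + ∫(exp(2*x)/2) dx.
Step 3. Evaluate the standard form: now x**2*exp(2*x)/2 - x*exp(2*x)/2 + exp(2*x)/4.
Answer: x**2*exp(2*x)/2 - x*exp(2*x)/2 + exp(2*x)/4.


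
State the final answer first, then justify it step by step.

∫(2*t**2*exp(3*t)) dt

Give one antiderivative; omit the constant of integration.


The answer is 2*t**2*exp(3*t)/3 - 4*t*exp(3*t)/9 + 4*exp(3*t)/27.
Step 1. Integrate ∫(2*t**2*exp(3*t)) dt by parts with u = t**2, dv = (2*exp(3*t)) dt, so v = 2*exp(3*t)/3: now 2*t**2*exp(3*t)/3 + ∫(-4*t*exp(3*t)/3) dt.
Step 2. Integrate ∫(-4*t*exp(3*t)/3) dt by parts with u = t, dv = (-4*exp(3*t)/3) dt, so v = -4*exp(3*t)/9: now 2*t**2*exp(3*t)/3 - 4*t*exp(3*t)/9 + ∫(4*exp(3*t)/9) dt.
Step 3. Evaluate the standard form: now 2*t**2*exp(3*t)/3 - 4*t*exp(3*t)/9 + 4*exp(3*t)/27.
Answer: 2*t**2*exp(3*t)/3 - 4*t*exp(3*t)/9 + 4*exp(3*t)/27.


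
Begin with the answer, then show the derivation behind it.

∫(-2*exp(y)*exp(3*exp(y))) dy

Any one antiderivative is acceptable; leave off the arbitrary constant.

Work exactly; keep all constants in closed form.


The answer is -2*exp(3*exp(y))/3.
Step 1. Substitute u = exp(y), turning ∫(-2*exp(y)*exp(3*exp(y))) dy into ∫(-2*exp(3*u)) du: now ∫(-2*exp(3*u)) du.
Step 2. Evaluate the standard form: now -2*exp(3*u)/3.
Step 3. Substitute back u = exp(y): now -2*exp(3*exp(y))/3.
Answer: -2*exp(3*exp(y))/3.


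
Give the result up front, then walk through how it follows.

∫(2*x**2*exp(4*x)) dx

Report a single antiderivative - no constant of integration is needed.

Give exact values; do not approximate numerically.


The answer is x**2*exp(4*x)/2 - x*exp(4*x)/4 + exp(4*x)/16.
Step 1. Integrate ∫(2*x**2*exp(4*x)) dx by parts with u = x**2, dv = (2*exp(4*x)) dx, so v = exp(4*x)/2: now x**2*exp(4*x)/2 + ∫(-x*exp(4*x)) dx.
Step 2. Integrate ∫(-x*exp(4*x)) dx by parts with u = x, dv = (-exp(4*x)) dx, so v = -exp(4*x)/4: now x**2*exp(4*x)/2 - x*exp(4*x)/4 + ∫(exp(4*x)/4) dx.
Step 3. Evaluate the standard form: now x**2*exp(4*x)/2 - x*exp(4*x)/4 + exp(4*x)/16.
Answer: x**2*exp(4*x)/2 - x*exp(4*x)/4 + exp(4*x)/16.


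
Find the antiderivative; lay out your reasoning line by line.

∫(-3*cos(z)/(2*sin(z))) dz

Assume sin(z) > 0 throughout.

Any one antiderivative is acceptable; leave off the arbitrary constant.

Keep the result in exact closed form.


Step 1. Substitute u = sin(z), turning ∫(-3*cos(z)/(2*sin(z))) dz into ∫(-3/(2*u)) du: now ∫(-3/(2*u)) du.
Step 2. Evaluate the standard form [assuming u > 0]: now -3*log(u)/2.
Step 3. Substitute back u = sin(z): now -3*log(sin(z))/2.
Answer: -3*log(sin(z))/2.


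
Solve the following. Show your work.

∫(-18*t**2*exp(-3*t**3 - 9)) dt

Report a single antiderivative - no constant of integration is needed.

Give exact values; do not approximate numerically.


Step 1. Substitute u = t**3 + 3, turning ∫(-18*t**2*exp(-3*t**3 - 9)) dt into ∫(-6*exp(-3*u)) du: now ∫(-6*exp(-3*u)) du.
Step 2. Evaluate the standard form: now 2*exp(-3*u).
Step 3. Substitute back u = t**3 + 3: now 2*exp(-3*t**3 - 9).
Answer: 2*exp(-3*t**3 - 9).


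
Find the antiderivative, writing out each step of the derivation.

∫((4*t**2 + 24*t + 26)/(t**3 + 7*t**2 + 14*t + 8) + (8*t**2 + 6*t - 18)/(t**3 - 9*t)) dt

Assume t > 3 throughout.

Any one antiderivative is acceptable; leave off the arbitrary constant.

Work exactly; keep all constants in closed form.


Step 1. Rewrite: now ∫((8*t**2 + 6*t - 18)/(t**3 - 9*t)) dt + ∫((4*t**2 + 24*t + 26)/(t**3 + 7*t**2 + 14*t + 8)) dt.
Step 2. Decompose ∫((4*t**2 + 24*t + 26)/(t**3 + 7*t**2 + 14*t + 8)) dt by partial fractions, (4*t**2 + 24*t + 26)/(t**3 + 7*t**2 + 14*t + 8) = -1/(t + 4) + 3/(t + 2) + 2/(t + 1): now ∫((8*t**2 + 6*t - 18)/(t**3 - 9*t)) dt + ∫(2/(t + 1)) dt + ∫(3/(t + 2)) dt + ∫(-1/(t + 4)) dt.
Step 3. Evaluate the standard form [assuming t > -1]: now 2*log(t + 1) + ∫((8*t**2 + 6*t - 18)/(t**3 - 9*t)) dt + ∫(3/(t + 2)) dt + ∫(-1/(t + 4)) dt.
Step 4. Evaluate the standard form [assuming t > -4]: now 2*log(t + 1) - log(t + 4) + ∫((8*t**2 + 6*t - 18)/(t**3 - 9*t)) dt + ∫(3/(t + 2)) dt.
Step 5. Evaluate the standard form [assuming t > -2]: now 2*log(t + 1) + 3*log(t + 2) - log(t + 4) + ∫((8*t**2 + 6*t - 18)/(t**3 - 9*t)) dt.
Step 6. Decompose ∫((8*t**2 + 6*t - 18)/(t**3 - 9*t)) dt by partial fractions, (8*t**2 + 6*t - 18)/(t**3 - 9*t) = 2/(t + 3) + 4/(t - 3) + 2/t: now 2*log(t + 1) + 3*log(t + 2) - log(t + 4) + ∫(2/t) dt + ∫(4/(t - 3)) dt + ∫(2/(t + 3)) dt.
Step 7. Evaluate the standard form [assuming t > 3]: now 4*log(t - 3) + 2*log(t + 1) + 3*log(t + 2) - log(t + 4) + ∫(2/t) dt + ∫(2/(t + 3)) dt.
Step 8. Evaluate the standard form [assuming t > 0]: now 2*log(t) + 4*log(t - 3) + 2*log(t + 1) + 3*log(t + 2) - log(t + 4) + ∫(2/(t + 3)) dt.
Step 9. Evaluate the standard form [assuming t > -3]: now 2*log(t) + 4*log(t - 3) + 2*log(t + 1) + 3*log(t + 2) + 2*log(t + 3) - log(t + 4).
Answer: 2*log(t) + 4*log(t - 3) + 2*log(t + 1) + 3*log(t + 2) + 2*log(t + 3) - log(t + 4).


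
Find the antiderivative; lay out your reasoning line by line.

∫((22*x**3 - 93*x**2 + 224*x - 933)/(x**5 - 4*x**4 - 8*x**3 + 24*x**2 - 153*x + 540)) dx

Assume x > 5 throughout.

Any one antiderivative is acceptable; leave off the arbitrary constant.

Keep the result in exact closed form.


Step 1. Decompose ∫((22*x**3 - 93*x**2 + 224*x - 933)/(x**5 - 4*x**4 - 8*x**3 + 24*x**2 - 153*x + 540)) dx by partial fractions, (22*x**3 - 93*x**2 + 224*x - 933)/(x**5 - 4*x**4 - 8*x**3 + 24*x**2 - 153*x + 540) = -1/(x**2 + 9) - 3/(x + 4) + 2/(x - 3) + 1/(x - 5): now ∫(1/(x - 5)) dx + ∫(2/(x - 3)) dx + ∫(-3/(x + 4)) dx + ∫(-1/(x**2 + 9)) dx.
Step 2. Evaluate the standard form [assuming x > -4]: now -3*log(x + 4) + ∫(1/(x - 5)) dx + ∫(2/(x - 3)) dx + ∫(-1/(x**2 + 9)) dx.
Step 3. Evaluate the standard form [assuming x > 5]: now log(x - 5) - 3*log(x + 4) + ∫(2/(x - 3)) dx + ∫(-1/(x**2 + 9)) dx.
Step 4. Evaluate the standard form [assuming x > 3]: now log(x - 5) + 2*log(x - 3) - 3*log(x + 4) + ∫(-1/(x**2 + 9)) dx.
Step 5. Evaluate the standard form: now log(x - 5) + 2*log(x - 3) - 3*log(x + 4) - atan(x/3)/3.
Answer: log(x - 5) + 2*log(x - 3) - 3*log(x + 4) - atan(x/3)/3.


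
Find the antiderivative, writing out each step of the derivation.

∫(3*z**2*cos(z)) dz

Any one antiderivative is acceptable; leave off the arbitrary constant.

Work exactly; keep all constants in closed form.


Step 1. Integrate ∫(3*z**2*cos(z)) dz by parts with u = z**2, dv = (3*cos(z)) dz, so v = 3*sin(z): now 3*z**2*sin(z) + ∫(-6*z*sin(z)) dz.
Step 2. Integrate ∫(-6*z*sin(z)) dz by parts with u = z, dv = (-6*sin(z)) dz, so v = 6*cos(z): now 3*z**2*sin(z) + 6*z*cos(z) + ∫(-6*cos(z)) dz.
Step 3. Evaluate the standard form: now 3*z**2*sin(z) + 6*z*cos(z) - 6*sin(z).
Answer: 3*z**2*sin(z) + 6*z*cos(z) - 6*sin(z).


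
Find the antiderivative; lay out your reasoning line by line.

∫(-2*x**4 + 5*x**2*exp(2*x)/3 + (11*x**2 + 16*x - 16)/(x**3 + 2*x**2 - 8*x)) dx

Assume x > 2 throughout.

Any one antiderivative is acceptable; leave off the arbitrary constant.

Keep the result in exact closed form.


Step 1. Rewrite: now ∫(-2*x**4) dx + ∫(5*x**2*exp(2*x)/3) dx + ∫((11*x**2 + 16*x - 16)/(x**3 + 2*x**2 - 8*x)) dx.
Step 2. Evaluate the standard form: now -2*x**5/5 + ∫(5*x**2*exp(2*x)/3) dx + ∫((11*x**2 + 16*x - 16)/(x**3 + 2*x**2 - 8*x)) dx.
Step 3. Integrate ∫(5*x**2*exp(2*x)/3) dx by parts with u = x**2, dv = (5*exp(2*x)/3) dx, so v = 5*exp(2*x)/6: now -2*x**5/5 + 5*x**2*exp(2*x)/6 + ∫(-5*x*exp(2*x)/3) dx + ∫((11*x**2 + 16*x - 16)/(x**3 + 2*x**2 - 8*x)) dx.
Step 4. Integrate ∫(-5*x*exp(2*x)/3) dx by parts with u = x, dv = (-5*exp(2*x)/3) dx, so v = -5*exp(2*x)/6: now -2*x**5/5 + 5*x**2*exp(2*x)/6 - 5*x*exp(2*x)/6 + ∫((11*x**2 + 16*x - 16)/(x**3 + 2*x**2 - 8*x)) dx + ∫(5*exp(2*x)/6) dx.
Step 5. Evaluate the standard form: now -2*x**5/5 + 5*x**2*exp(2*x)/6 - 5*x*exp(2*x)/6 + 5*exp(2*x)/12 + ∫((11*x**2 + 16*x - 16)/(x**3 + 2*x**2 - 8*x)) dx.
Step 6. Decompose ∫((11*x**2 + 16*x - 16)/(x**3 + 2*x**2 - 8*x)) dx by partial fractions, (11*x**2 + 16*x - 16)/(x**3 + 2*x**2 - 8*x) = 4/(x + 4) + 5/(x - 2) + 2/x: now -2*x**5/5 + 5*x**2*exp(2*x)/6 - 5*x*exp(2*x)/6 + 5*exp(2*x)/12 + ∫(2/x) dx + ∫(5/(x - 2)) dx + ∫(4/(x + 4)) dx.
Step 7. Evaluate the standard form [assuming x > 0]: now -2*x**5/5 + 5*x**2*exp(2*x)/6 - 5*x*exp(2*x)/6 + 5*exp(2*x)/12 + 2*log(x) + ∫(5/(x - 2)) dx + ∫(4/(x + 4)) dx.
Step 8. Evaluate the standard form [assuming x > -4]: now -2*x**5/5 + 5*x**2*exp(2*x)/6 - 5*x*exp(2*x)/6 + 5*exp(2*x)/12 + 2*log(x) + 4*log(x + 4) + ∫(5/(x - 2)) dx.
Step 9. Evaluate the standard form [assuming x > 2]: now -2*x**5/5 + 5*x**2*exp(2*x)/6 - 5*x*exp(2*x)/6 + 5*exp(2*x)/12 + 2*log(x) + 5*log(x - 2) + 4*log(x + 4).
Answer: -2*x**5/5 + 5*x**2*exp(2*x)/6 - 5*x*exp(2*x)/6 + 5*exp(2*x)/12 + 2*log(x) + 5*log(x - 2) + 4*log(x + 4).


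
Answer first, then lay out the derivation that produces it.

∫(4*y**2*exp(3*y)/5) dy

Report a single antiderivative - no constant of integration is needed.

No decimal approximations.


The answer is 4*y**2*exp(3*y)/15 - 8*y*exp(3*y)/45 + 8*exp(3*y)/135.
Step 1. Integrate ∫(4*y**2*exp(3*y)/5) dy by parts with u = y**2, dv = (4*exp(3*y)/5) dy, so v = 4*exp(3*y)/15: now 4*y**2*exp(3*y)/15 + ∫(-8*y*exp(3*y)/15) dy.
Step 2. Integrate ∫(-8*y*exp(3*y)/15) dy by parts with u = y, dv = (-8*exp(3*y)/15) dy, so v = -8*exp(3*y)/45: now 4*y**2*exp(3*y)/15 - 8*y*exp(3*y)/45 + ∫(8*exp(3*y)/45) dy.
Step 3. Evaluate the standard form: now 4*y**2*exp(3*y)/15 - 8*y*exp(3*y)/45 + 8*exp(3*y)/135.
Answer: 4*y**2*exp(3*y)/15 - 8*y*exp(3*y)/45 + 8*exp(3*y)/135.


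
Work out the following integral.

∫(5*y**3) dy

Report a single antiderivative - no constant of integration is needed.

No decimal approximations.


Answer: 5*y**4/4.


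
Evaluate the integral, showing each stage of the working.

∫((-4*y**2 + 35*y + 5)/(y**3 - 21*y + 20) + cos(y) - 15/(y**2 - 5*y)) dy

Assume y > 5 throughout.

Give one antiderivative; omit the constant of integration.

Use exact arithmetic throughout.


Step 1. Rewrite: now ∫((-4*y**2 + 35*y + 5)/(y**3 - 21*y + 20)) dy + ∫(-15/(y**2 - 5*y)) dy + ∫(cos(y)) dy.
Step 2. Decompose ∫(-15/(y**2 - 5*y)) dy by partial fractions, -15/(y**2 - 5*y) = -3/(y - 5) + 3/y: now ∫(3/y) dy + ∫((-4*y**2 + 35*y + 5)/(y**3 - 21*y + 20)) dy + ∫(-3/(y - 5)) dy + ∫(cos(y)) dy.
Step 3. Evaluate the standard form [assuming y > 0]: now 3*log(y) + ∫((-4*y**2 + 35*y + 5)/(y**3 - 21*y + 20)) dy + ∫(-3/(y - 5)) dy + ∫(cos(y)) dy.
Step 4. Evaluate the standard form [assuming y > 5]: now 3*log(y) - 3*log(y - 5) + ∫((-4*y**2 + 35*y + 5)/(y**3 - 21*y + 20)) dy + ∫(cos(y)) dy.
Step 5. Evaluate the standard form: now 3*log(y) - 3*log(y - 5) + sin(y) + ∫((-4*y**2 + 35*y + 5)/(y**3 - 21*y + 20)) dy.
Step 6. Decompose ∫((-4*y**2 + 35*y + 5)/(y**3 - 21*y + 20)) dy by partial fractions, (-4*y**2 + 35*y + 5)/(y**3 - 21*y + 20) = -5/(y + 5) - 2/(y - 1) + 3/(y - 4): now 3*log(y) - 3*log(y - 5) + sin(y) + ∫(3/(y - 4)) dy + ∫(-2/(y - 1)) dy + ∫(-5/(y + 5)) dy.
Step 7. Evaluate the standard form [assuming y > 1]: now 3*log(y) - 3*log(y - 5) - 2*log(y - 1) + sin(y) + ∫(3/(y - 4)) dy + ∫(-5/(y + 5)) dy.
Step 8. Evaluate the standard form [assuming y > -5]: now 3*log(y) - 3*log(y - 5) - 2*log(y - 1) - 5*log(y + 5) + sin(y) + ∫(3/(y - 4)) dy.
Step 9. Evaluate the standard form [assuming y > 4]: now 3*log(y) - 3*log(y - 5) + 3*log(y - 4) - 2*log(y - 1) - 5*log(y + 5) + sin(y).
Answer: 3*log(y) - 3*log(y - 5) + 3*log(y - 4) - 2*log(y - 1) - 5*log(y + 5) + sin(y).


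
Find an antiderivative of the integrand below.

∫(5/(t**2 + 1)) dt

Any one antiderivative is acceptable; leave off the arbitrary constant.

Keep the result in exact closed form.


Answer: 5*atan(t).


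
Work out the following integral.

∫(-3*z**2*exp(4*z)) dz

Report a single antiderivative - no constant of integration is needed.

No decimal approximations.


Answer: -3*z**2*exp(4*z)/4 + 3*z*exp(4*z)/8 - 3*exp(4*z)/32.


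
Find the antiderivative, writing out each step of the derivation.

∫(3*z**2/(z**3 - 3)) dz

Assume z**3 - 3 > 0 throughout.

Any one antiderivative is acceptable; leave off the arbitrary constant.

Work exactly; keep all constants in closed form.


Step 1. Substitute u = z**3 - 3, turning ∫(3*z**2/(z**3 - 3)) dz into ∫(1/u) du: now ∫(1/u) du.
Step 2. Evaluate the standard form [assuming u > 0]: now log(u).
Step 3. Substitute back u = z**3 - 3: now log(z**3 - 3).
Answer: log(z**3 - 3).


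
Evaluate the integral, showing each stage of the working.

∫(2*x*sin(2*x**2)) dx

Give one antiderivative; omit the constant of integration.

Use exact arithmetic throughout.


Step 1. Substitute u = x**2, turning ∫(2*x*sin(2*x**2)) dx into ∫(sin(2*u)) du: now ∫(sin(2*u)) du.
Step 2. Evaluate the standard form: now -cos(2*u)/2.
Step 3. Substitute back u = x**2: now -cos(2*x**2)/2.
Answer: -cos(2*x**2)/2.


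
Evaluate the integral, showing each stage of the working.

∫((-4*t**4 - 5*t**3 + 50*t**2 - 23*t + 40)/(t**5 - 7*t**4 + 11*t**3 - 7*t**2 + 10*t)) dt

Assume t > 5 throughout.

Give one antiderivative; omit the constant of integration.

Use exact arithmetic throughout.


Step 1. Decompose ∫((-4*t**4 - 5*t**3 + 50*t**2 - 23*t + 40)/(t**5 - 7*t**4 + 11*t**3 - 7*t**2 + 10*t)) dt by partial fractions, (-4*t**4 - 5*t**3 + 50*t**2 - 23*t + 40)/(t**5 - 7*t**4 + 11*t**3 - 7*t**2 + 10*t) = -2/(t**2 + 1) - 3/(t - 2) - 5/(t - 5) + 4/t: now ∫(4/t) dt + ∫(-5/(t - 5)) dt + ∫(-3/(t - 2)) dt + ∫(-2/(t**2 + 1)) dt.
Step 2. Evaluate the standard form [assuming t > 5]: now -5*log(t - 5) + ∫(4/t) dt + ∫(-3/(t - 2)) dt + ∫(-2/(t**2 + 1)) dt.
Step 3. Evaluate the standard form [assuming t > 0]: now 4*log(t) - 5*log(t - 5) + ∫(-3/(t - 2)) dt + ∫(-2/(t**2 + 1)) dt.
Step 4. Evaluate the standard form [assuming t > 2]: now 4*log(t) - 5*log(t - 5) - 3*log(t - 2) + ∫(-2/(t**2 + 1)) dt.
Step 5. Evaluate the standard form: now 4*log(t) - 5*log(t - 5) - 3*log(t - 2) - 2*atan(t).
Answer: 4*log(t) - 5*log(t - 5) - 3*log(t - 2) - 2*atan(t).


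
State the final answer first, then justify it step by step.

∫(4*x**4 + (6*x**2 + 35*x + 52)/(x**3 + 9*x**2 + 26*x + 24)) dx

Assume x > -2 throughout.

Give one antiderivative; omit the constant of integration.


The answer is 4*x**5/5 + 3*log(x + 2) - log(x + 3) + 4*log(x + 4).
Step 1. Rewrite: now ∫(4*x**4) dx + ∫((6*x**2 + 35*x + 52)/(x**3 + 9*x**2 + 26*x + 24)) dx.
Step 2. Decompose ∫((6*x**2 + 35*x + 52)/(x**3 + 9*x**2 + 26*x + 24)) dx by partial fractions, (6*x**2 + 35*x + 52)/(x**3 + 9*x**2 + 26*x + 24) = 4/(x + 4) - 1/(x + 3) + 3/(x + 2): now ∫(4*x**4) dx + ∫(3/(x + 2)) dx + ∫(-1/(x + 3)) dx + ∫(4/(x + 4)) dx.
Step 3. Evaluate the standard form [assuming x > -3]: now -log(x + 3) + ∫(4*x**4) dx + ∫(3/(x + 2)) dx + ∫(4/(x + 4)) dx.
Step 4. Evaluate the standard form [assuming x > -2]: now 3*log(x + 2) - log(x + 3) + ∫(4*x**4) dx + ∫(4/(x + 4)) dx.
Step 5. Evaluate the standard form [assuming x > -4]: now 3*log(x + 2) - log(x + 3) + 4*log(x + 4) + ∫(4*x**4) dx.
Step 6. Evaluate the standard form: now 4*x**5/5 + 3*log(x + 2) - log(x + 3) + 4*log(x + 4).
Answer: 4*x**5/5 + 3*log(x + 2) - log(x + 3) + 4*log(x + 4).


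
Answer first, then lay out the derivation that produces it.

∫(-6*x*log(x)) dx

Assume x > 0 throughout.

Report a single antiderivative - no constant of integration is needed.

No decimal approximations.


The answer is -3*x**2*log(x) + 3*x**2/2.
Step 1. Integrate ∫(-6*x*log(x)) dx by parts with u = log(x), dv = (-6*x) dx, so v = -3*x**2 [assuming x > 0]: now -3*x**2*log(x) + ∫(3*x) dx.
Step 2. Evaluate the standard form: now -3*x**2*log(x) + 3*x**2/2.
Answer: -3*x**2*log(x) + 3*x**2/2.


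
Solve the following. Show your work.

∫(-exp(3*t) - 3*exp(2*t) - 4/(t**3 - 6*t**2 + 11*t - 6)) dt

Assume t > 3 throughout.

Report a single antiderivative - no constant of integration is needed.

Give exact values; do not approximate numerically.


Step 1. Rewrite: now ∫(-4/(t**3 - 6*t**2 + 11*t - 6)) dt + ∫(-3*exp(2*t)) dt + ∫(-exp(3*t)) dt.
Step 2. Evaluate the standard form: now -3*exp(2*t)/2 + ∫(-4/(t**3 - 6*t**2 + 11*t - 6)) dt + ∫(-exp(3*t)) dt.
Step 3. Evaluate the standard form: now -exp(3*t)/3 - 3*exp(2*t)/2 + ∫(-4/(t**3 - 6*t**2 + 11*t - 6)) dt.
Step 4. Decompose ∫(-4/(t**3 - 6*t**2 + 11*t - 6)) dt by partial fractions, -4/(t**3 - 6*t**2 + 11*t - 6) = -2/(t - 1) + 4/(t - 2) - 2/(t - 3): now -exp(3*t)/3 - 3*exp(2*t)/2 + ∫(-2/(t - 3)) dt + ∫(4/(t - 2)) dt + ∫(-2/(t - 1)) dt.
Step 5. Evaluate the standard form [assuming t > 2]: now -exp(3*t)/3 - 3*exp(2*t)/2 + 4*log(t - 2) + ∫(-2/(t - 3)) dt + ∫(-2/(t - 1)) dt.
Step 6. Evaluate the standard form [assuming t > 3]: now -exp(3*t)/3 - 3*exp(2*t)/2 - 2*log(t - 3) + 4*log(t - 2) + ∫(-2/(t - 1)) dt.
Step 7. Evaluate the standard form [assuming t > 1]: now -exp(3*t)/3 - 3*exp(2*t)/2 - 2*log(t - 3) + 4*log(t - 2) - 2*log(t - 1).
Answer: -exp(3*t)/3 - 3*exp(2*t)/2 - 2*log(t - 3) + 4*log(t - 2) - 2*log(t - 1).


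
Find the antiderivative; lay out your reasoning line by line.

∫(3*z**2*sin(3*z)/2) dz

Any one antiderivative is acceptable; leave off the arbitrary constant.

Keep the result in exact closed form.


Step 1. Integrate ∫(3*z**2*sin(3*z)/2) dz by parts with u = z**2, dv = (3*sin(3*z)/2) dz, so v = -cos(3*z)/2: now -z**2*cos(3*z)/2 + ∫(z*cos(3*z)) dz.
Step 2. Integrate ∫(z*cos(3*z)) dz by parts with u = z, dv = (cos(3*z)) dz, so v = sin(3*z)/3: now -z**2*cos(3*z)/2 + z*sin(3*z)/3 + ∫(-sin(3*z)/3) dz.
Step 3. Evaluate the standard form: now -z**2*cos(3*z)/2 + z*sin(3*z)/3 + cos(3*z)/9.
Answer: -z**2*cos(3*z)/2 + z*sin(3*z)/3 + cos(3*z)/9.


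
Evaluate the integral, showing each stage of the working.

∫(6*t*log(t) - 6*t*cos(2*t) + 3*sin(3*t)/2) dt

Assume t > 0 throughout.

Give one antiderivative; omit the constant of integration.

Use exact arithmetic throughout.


Step 1. Rewrite: now ∫(6*t*log(t)) dt + ∫(-6*t*cos(2*t)) dt + ∫(3*sin(3*t)/2) dt.
Step 2. Integrate ∫(6*t*log(t)) dt by parts with u = log(t), dv = (6*t) dt, so v = 3*t**2 [assuming t > 0]: now 3*t**2*log(t) + ∫(-3*t) dt + ∫(-6*t*cos(2*t)) dt + ∫(3*sin(3*t)/2) dt.
Step 3. Evaluate the standard form: now 3*t**2*log(t) - 3*t**2/2 + ∫(-6*t*cos(2*t)) dt + ∫(3*sin(3*t)/2) dt.
Step 4. Evaluate the standard form: now 3*t**2*log(t) - 3*t**2/2 - cos(3*t)/2 + ∫(-6*t*cos(2*t)) dt.
Step 5. Integrate ∫(-6*t*cos(2*t)) dt by parts with u = t, dv = (-6*cos(2*t)) dt, so v = -3*sin(2*t): now 3*t**2*log(t) - 3*t**2/2 - 3*t*sin(2*t) - cos(3*t)/2 + ∫(3*sin(2*t)) dt.
Step 6. Evaluate the standard form: now 3*t**2*log(t) - 3*t**2/2 - 3*t*sin(2*t) - 3*cos(2*t)/2 - cos(3*t)/2.
Answer: 3*t**2*log(t) - 3*t**2/2 - 3*t*sin(2*t) - 3*cos(2*t)/2 - cos(3*t)/2.
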